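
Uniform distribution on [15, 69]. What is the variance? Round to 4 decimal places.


Var = (b-a)^2 / 12
(b-a)^2 = (69 - 15)^2 = 2916
Var = 2916/12 = 243

243.0000


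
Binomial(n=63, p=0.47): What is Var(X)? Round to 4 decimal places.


Var = n*p*(1-p) = 63 * 0.47 * 0.53 = 15.6933

15.6933


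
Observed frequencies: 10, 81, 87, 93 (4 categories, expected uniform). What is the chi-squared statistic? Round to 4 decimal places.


chi2 = sum((O-E)^2/E), E = total/4
total = 271, E = 271/4 = 67.75
(10 - 67.75)^2 / 67.75 = 3335.0625 / 67.75 = 53361/1084 ≈ 49.226015
(81 - 67.75)^2 / 67.75 = 175.5625 / 67.75 = 2809/1084 ≈ 2.591328
(87 - 67.75)^2 / 67.75 = 370.5625 / 67.75 = 5929/1084 ≈ 5.469557
(93 - 67.75)^2 / 67.75 = 637.5625 / 67.75 = 10201/1084 ≈ 9.410517
chi2 = 18075/271 ≈ 66.697417

66.6974


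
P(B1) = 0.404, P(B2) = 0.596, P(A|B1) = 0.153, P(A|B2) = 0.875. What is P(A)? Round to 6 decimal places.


P(A) = P(A|B1)*P(B1) + P(A|B2)*P(B2)
P(A|B1)*P(B1) = 0.153 * 0.404 = 0.061812
P(A|B2)*P(B2) = 0.875 * 0.596 = 0.5215
P(A) = 0.061812 + 0.5215 = 0.583312

0.583312


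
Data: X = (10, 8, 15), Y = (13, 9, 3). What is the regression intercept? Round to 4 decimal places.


a = ybar - b*xbar, where b = sum((xi-xbar)(yi-ybar)) / sum((xi-xbar)^2)
n = 3, xbar = 33/3 = 11, ybar = 25/3 ≈ 8.333333
Sxy = sum((xi-xbar)(yi-ybar)) = -28
Sxx = sum((xi-xbar)^2) = 26
b = Sxy / Sxx = -14/13 ≈ -1.076923
a = 8.333333 - (-1.076923) * 11 = 787/39 ≈ 20.179487

20.1795


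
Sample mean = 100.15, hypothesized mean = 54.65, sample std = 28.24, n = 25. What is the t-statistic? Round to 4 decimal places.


t = (xbar - mu0) / (s/sqrt(n))
xbar - mu0 = 100.15 - 54.65 = 45.5
sqrt(25) = 5
s/sqrt(n) = 28.24 / 5 = 5.648
t = 45.5 / 5.648 = 11375/1412 ≈ 8.055949

8.0559


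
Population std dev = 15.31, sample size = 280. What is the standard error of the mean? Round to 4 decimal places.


SE = sigma / sqrt(n)
sqrt(280) ≈ 16.733201
SE = 15.31 / 16.733201 ≈ 0.914948

0.9149


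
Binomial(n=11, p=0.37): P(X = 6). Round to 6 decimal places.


P = C(n,k) * p^k * (1-p)^(n-k)
C(11,6) = 462
p^k = 0.37^6 ≈ 0.002565726
(1-p)^(n-k) = 0.63^5 ≈ 0.09924365
P = 462 * 0.002565726 * 0.09924365 ≈ 0.117640

0.117640


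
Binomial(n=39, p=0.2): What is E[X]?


E[X] = n*p = 39 * 0.2 = 7.8

7.8


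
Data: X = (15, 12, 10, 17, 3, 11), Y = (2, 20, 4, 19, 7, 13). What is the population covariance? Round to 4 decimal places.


Cov = (1/n)*sum((xi-xbar)(yi-ybar))
n = 6, xbar = 68/6 = 34/3 ≈ 11.333333, ybar = 65/6 ≈ 10.833333
sum((xi-xbar)(yi-ybar)) = 181/3 ≈ 60.333333
Cov = 60.333333 / 6 = 181/18 ≈ 10.055556

10.0556


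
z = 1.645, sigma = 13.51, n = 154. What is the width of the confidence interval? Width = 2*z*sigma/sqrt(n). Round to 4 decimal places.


width = 2*z*sigma/sqrt(n)
2*z*sigma = 2 * 1.645 * 13.51 = 44.4479
sqrt(154) ≈ 12.409674
width = 44.4479 / 12.409674 ≈ 3.581714

3.5817


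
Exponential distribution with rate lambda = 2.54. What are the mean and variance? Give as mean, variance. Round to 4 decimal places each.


mean = 1/lam, var = 1/lam^2
mean = 1 / 2.54 = 50/127 ≈ 0.393701
lam^2 = 2.54^2 = 6.4516
var = 1 / 6.4516 ≈ 0.155000

0.3937, 0.1550


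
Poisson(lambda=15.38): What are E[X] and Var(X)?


E[X] = Var(X) = lambda = 15.38

15.38, 15.38


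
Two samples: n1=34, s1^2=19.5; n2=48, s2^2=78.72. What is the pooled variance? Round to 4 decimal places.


sp^2 = ((n1-1)*s1^2 + (n2-1)*s2^2)/(n1+n2-2)
(n1-1)*s1^2 = 33 * 19.5 = 643.5
(n2-1)*s2^2 = 47 * 78.72 = 3699.84
numerator = 643.5 + 3699.84 = 4343.34
n1+n2-2 = 80
sp^2 = 4343.34 / 80 = 54.29175

54.2918


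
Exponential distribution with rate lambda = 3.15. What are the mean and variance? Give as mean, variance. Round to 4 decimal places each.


mean = 1/lam, var = 1/lam^2
mean = 1 / 3.15 = 20/63 ≈ 0.317460
lam^2 = 3.15^2 = 9.9225
var = 1 / 9.9225 = 400/3969 ≈ 0.100781

0.3175, 0.1008


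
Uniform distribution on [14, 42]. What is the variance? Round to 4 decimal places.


Var = (b-a)^2 / 12
(b-a)^2 = (42 - 14)^2 = 784
Var = 784/12 ≈ 65.333333

65.3333


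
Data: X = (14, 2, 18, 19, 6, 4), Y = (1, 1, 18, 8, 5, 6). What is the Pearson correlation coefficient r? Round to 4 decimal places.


r = sum((xi-xbar)(yi-ybar)) / sqrt(sum((xi-xbar)^2) * sum((yi-ybar)^2))
n = 6, xbar = 63/6 = 10.5, ybar = 39/6 = 6.5
Sxy = sum((xi-xbar)(yi-ybar)) = 136.5
Sxx = sum((xi-xbar)^2) = 275.5
Syy = sum((yi-ybar)^2) = 197.5
sqrt(Sxx*Syy) ≈ 233.262192
r = Sxy / sqrt(Sxx*Syy) = 136.5 / 233.262192 ≈ 0.585178

0.5852


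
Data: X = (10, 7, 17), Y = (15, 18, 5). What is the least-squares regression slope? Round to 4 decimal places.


b = sum((xi-xbar)(yi-ybar)) / sum((xi-xbar)^2)
n = 3, xbar = 34/3 ≈ 11.333333, ybar = 38/3 ≈ 12.666667
Sxy = sum((xi-xbar)(yi-ybar)) = -209/3 ≈ -69.666667
Sxx = sum((xi-xbar)^2) = 158/3 ≈ 52.666667
b = Sxy / Sxx = -209/158 ≈ -1.322785

-1.3228


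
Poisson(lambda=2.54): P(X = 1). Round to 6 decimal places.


P = e^(-lam) * lam^k / k!
e^(-2.54) ≈ 0.07886640
lam^k = 2.54^1 = 2.54
k! = 1! = 1
P = 0.07886640 * 2.54 / 1 ≈ 0.200321

0.200321


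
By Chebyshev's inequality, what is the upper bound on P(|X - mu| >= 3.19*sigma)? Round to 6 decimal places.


P <= 1/k^2
k^2 = 3.19^2 = 10.1761
1/k^2 = 1 / 10.1761 ≈ 0.09826947

0.098269


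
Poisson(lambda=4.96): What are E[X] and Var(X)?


E[X] = Var(X) = lambda = 4.96

4.96, 4.96


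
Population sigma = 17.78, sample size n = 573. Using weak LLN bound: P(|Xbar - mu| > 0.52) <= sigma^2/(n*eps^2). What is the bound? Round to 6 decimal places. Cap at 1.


bound = min(1, sigma^2/(n*eps^2))
sigma^2 = 17.78^2 = 316.1284
n*eps^2 = 573 * 0.52^2 = 573 * 0.2704 = 154.9392
sigma^2/(n*eps^2) = 316.1284 / 154.9392 ≈ 2.04033840
this exceeds 1, so the bound is capped at 1

1.000000


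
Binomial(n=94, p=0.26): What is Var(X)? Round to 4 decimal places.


Var = n*p*(1-p) = 94 * 0.26 * 0.74 = 18.0856

18.0856


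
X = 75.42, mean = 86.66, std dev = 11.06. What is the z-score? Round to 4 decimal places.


z = (X - mu) / sigma
X - mu = 75.42 - 86.66 = -11.24
z = -11.24 / 11.06 = -562/553 ≈ -1.016275

-1.0163


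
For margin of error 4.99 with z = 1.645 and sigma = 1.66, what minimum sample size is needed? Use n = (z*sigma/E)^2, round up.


z*sigma/E = 1.645 * 1.66 / 4.99 ≈ 0.547234
(z*sigma/E)^2 ≈ 0.299466
round up: n = 1

1


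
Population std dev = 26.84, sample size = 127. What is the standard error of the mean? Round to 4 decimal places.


SE = sigma / sqrt(n)
sqrt(127) ≈ 11.269428
SE = 26.84 / 11.269428 ≈ 2.381665

2.3817


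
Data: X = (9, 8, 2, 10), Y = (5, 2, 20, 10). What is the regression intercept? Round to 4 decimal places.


a = ybar - b*xbar, where b = sum((xi-xbar)(yi-ybar)) / sum((xi-xbar)^2)
n = 4, xbar = 29/4 = 7.25, ybar = 37/4 = 9.25
Sxy = sum((xi-xbar)(yi-ybar)) = -67.25
Sxx = sum((xi-xbar)^2) = 38.75
b = Sxy / Sxx = -269/155 ≈ -1.735484
a = 9.25 - (-1.735484) * 7.25 = 3384/155 ≈ 21.832258

21.8323


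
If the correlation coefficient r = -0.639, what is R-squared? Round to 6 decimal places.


R^2 = r^2 = (-0.639)^2 = 0.408321

0.408321


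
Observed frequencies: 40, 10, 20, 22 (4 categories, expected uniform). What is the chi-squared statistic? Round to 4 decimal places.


chi2 = sum((O-E)^2/E), E = total/4
total = 92, E = 92/4 = 23
(40 - 23)^2 / 23 = 289 / 23 = 289/23 ≈ 12.565217
(10 - 23)^2 / 23 = 169 / 23 = 169/23 ≈ 7.347826
(20 - 23)^2 / 23 = 9 / 23 = 9/23 ≈ 0.391304
(22 - 23)^2 / 23 = 1 / 23 = 1/23 ≈ 0.043478
chi2 = 468/23 ≈ 20.347826

20.3478


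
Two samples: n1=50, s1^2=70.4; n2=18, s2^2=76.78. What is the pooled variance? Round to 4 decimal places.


sp^2 = ((n1-1)*s1^2 + (n2-1)*s2^2)/(n1+n2-2)
(n1-1)*s1^2 = 49 * 70.4 = 3449.6
(n2-1)*s2^2 = 17 * 76.78 = 1305.26
numerator = 3449.6 + 1305.26 = 4754.86
n1+n2-2 = 66
sp^2 = 4754.86 / 66 = 21613/300 ≈ 72.043333

72.0433


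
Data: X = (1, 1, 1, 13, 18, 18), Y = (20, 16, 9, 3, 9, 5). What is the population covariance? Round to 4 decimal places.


Cov = (1/n)*sum((xi-xbar)(yi-ybar))
n = 6, xbar = 52/6 = 26/3 ≈ 8.666667, ybar = 62/6 = 31/3 ≈ 10.333333
sum((xi-xbar)(yi-ybar)) = -604/3 ≈ -201.333333
Cov = -201.333333 / 6 = -302/9 ≈ -33.555556

-33.5556


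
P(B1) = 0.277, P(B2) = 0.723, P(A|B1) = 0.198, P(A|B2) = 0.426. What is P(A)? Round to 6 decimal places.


P(A) = P(A|B1)*P(B1) + P(A|B2)*P(B2)
P(A|B1)*P(B1) = 0.198 * 0.277 = 0.054846
P(A|B2)*P(B2) = 0.426 * 0.723 = 0.307998
P(A) = 0.054846 + 0.307998 = 0.362844

0.362844


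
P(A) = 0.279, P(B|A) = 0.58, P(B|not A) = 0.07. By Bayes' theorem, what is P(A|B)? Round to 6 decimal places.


P(A|B) = P(B|A)*P(A) / P(B), P(B) = P(B|A)*P(A) + P(B|not A)*P(not A)
P(B|A)*P(A) = 0.58 * 0.279 = 0.16182
P(B|not A)*P(not A) = 0.07 * 0.721 = 0.05047
P(B) = 0.16182 + 0.05047 = 0.21229
P(A|B) = 0.16182 / 0.21229 ≈ 0.76225917

0.762259


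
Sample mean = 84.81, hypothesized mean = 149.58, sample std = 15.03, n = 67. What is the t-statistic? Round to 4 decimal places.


t = (xbar - mu0) / (s/sqrt(n))
xbar - mu0 = 84.81 - 149.58 = -64.77
sqrt(67) ≈ 8.18535277
s/sqrt(n) = 15.03 / 8.18535277 ≈ 1.83620675
t = -64.77 / 1.83620675 ≈ -35.273806

-35.2738


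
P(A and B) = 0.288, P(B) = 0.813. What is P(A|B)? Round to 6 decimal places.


P(A|B) = P(A and B) / P(B) = 0.288 / 0.813 = 96/271 ≈ 0.35424354

0.354244


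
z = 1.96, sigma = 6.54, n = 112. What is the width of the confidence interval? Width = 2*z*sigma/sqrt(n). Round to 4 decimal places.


width = 2*z*sigma/sqrt(n)
2*z*sigma = 2 * 1.96 * 6.54 = 25.6368
sqrt(112) ≈ 10.583005
width = 25.6368 / 10.583005 ≈ 2.422450

2.4224


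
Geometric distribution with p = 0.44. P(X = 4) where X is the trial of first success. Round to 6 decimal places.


P = (1-p)^(k-1) * p
(1-p)^(k-1) = 0.56^3 = 0.175616
P = 0.175616 * 0.44 = 0.07727104

0.077271


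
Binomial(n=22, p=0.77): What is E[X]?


E[X] = n*p = 22 * 0.77 = 16.94

16.94


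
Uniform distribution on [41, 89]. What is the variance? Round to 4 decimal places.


Var = (b-a)^2 / 12
(b-a)^2 = (89 - 41)^2 = 2304
Var = 2304/12 = 192

192.0000


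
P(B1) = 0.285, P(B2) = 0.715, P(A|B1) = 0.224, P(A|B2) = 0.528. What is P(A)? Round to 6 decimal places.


P(A) = P(A|B1)*P(B1) + P(A|B2)*P(B2)
P(A|B1)*P(B1) = 0.224 * 0.285 = 0.06384
P(A|B2)*P(B2) = 0.528 * 0.715 = 0.37752
P(A) = 0.06384 + 0.37752 = 0.44136

0.441360


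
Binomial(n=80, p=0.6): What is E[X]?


E[X] = n*p = 80 * 0.6 = 48

48


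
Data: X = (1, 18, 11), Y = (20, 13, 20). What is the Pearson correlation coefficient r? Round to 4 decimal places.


r = sum((xi-xbar)(yi-ybar)) / sqrt(sum((xi-xbar)^2) * sum((yi-ybar)^2))
n = 3, xbar = 30/3 = 10, ybar = 53/3 ≈ 17.666667
Sxy = sum((xi-xbar)(yi-ybar)) = -56
Sxx = sum((xi-xbar)^2) = 146
Syy = sum((yi-ybar)^2) = 98/3 ≈ 32.666667
sqrt(Sxx*Syy) ≈ 69.060360
r = Sxy / sqrt(Sxx*Syy) = -56 / 69.060360 ≈ -0.810885

-0.8109


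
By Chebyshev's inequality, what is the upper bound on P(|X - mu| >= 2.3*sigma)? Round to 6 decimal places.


P <= 1/k^2
k^2 = 2.3^2 = 5.29
1/k^2 = 1 / 5.29 = 100/529 ≈ 0.18903592

0.189036


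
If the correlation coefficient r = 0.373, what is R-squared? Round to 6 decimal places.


R^2 = r^2 = (0.373)^2 = 0.139129

0.139129


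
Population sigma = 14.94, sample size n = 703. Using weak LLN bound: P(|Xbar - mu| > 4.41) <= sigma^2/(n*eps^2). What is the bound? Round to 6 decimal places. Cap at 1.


bound = min(1, sigma^2/(n*eps^2))
sigma^2 = 14.94^2 = 223.2036
n*eps^2 = 703 * 4.41^2 = 703 * 19.4481 = 13672.0143
sigma^2/(n*eps^2) = 223.2036 / 13672.0143 ≈ 0.01632558

0.016326


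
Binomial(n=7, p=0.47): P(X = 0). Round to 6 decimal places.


P = C(n,k) * p^k * (1-p)^(n-k)
C(7,0) = 1
p^k = 0.47^0 = 1
(1-p)^(n-k) = 0.53^7 ≈ 0.01174711
P = 1 * 1 * 0.01174711 ≈ 0.011747

0.011747


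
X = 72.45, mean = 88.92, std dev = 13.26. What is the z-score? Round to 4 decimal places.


z = (X - mu) / sigma
X - mu = 72.45 - 88.92 = -16.47
z = -16.47 / 13.26 = -549/442 ≈ -1.242081

-1.2421


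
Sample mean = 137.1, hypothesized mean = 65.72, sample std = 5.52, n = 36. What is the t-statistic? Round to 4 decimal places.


t = (xbar - mu0) / (s/sqrt(n))
xbar - mu0 = 137.1 - 65.72 = 71.38
sqrt(36) = 6
s/sqrt(n) = 5.52 / 6 = 0.92
t = 71.38 / 0.92 = 3569/46 ≈ 77.586957

77.5870


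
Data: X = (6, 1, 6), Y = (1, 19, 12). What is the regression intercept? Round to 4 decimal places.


a = ybar - b*xbar, where b = sum((xi-xbar)(yi-ybar)) / sum((xi-xbar)^2)
n = 3, xbar = 13/3 ≈ 4.333333, ybar = 32/3 ≈ 10.666667
Sxy = sum((xi-xbar)(yi-ybar)) = -125/3 ≈ -41.666667
Sxx = sum((xi-xbar)^2) = 50/3 ≈ 16.666667
b = Sxy / Sxx = -2.5
a = 10.666667 - (-2.5) * 4.333333 = 21.5

21.5000


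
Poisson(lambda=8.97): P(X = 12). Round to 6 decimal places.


P = e^(-lam) * lam^k / k!
e^(-8.97) ≈ 0.0001271682
lam^k = 8.97^12 ≈ 271337185905.363373
k! = 12! = 479001600
P = 0.0001271682 * 271337185905.363373 / 479001600 ≈ 0.072036

0.072036


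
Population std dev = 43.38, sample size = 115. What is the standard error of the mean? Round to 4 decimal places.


SE = sigma / sqrt(n)
sqrt(115) ≈ 10.723805
SE = 43.38 / 10.723805 ≈ 4.045206

4.0452


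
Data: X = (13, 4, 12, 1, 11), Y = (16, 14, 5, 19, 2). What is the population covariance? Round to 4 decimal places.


Cov = (1/n)*sum((xi-xbar)(yi-ybar))
n = 5, xbar = 41/5 = 8.2, ybar = 56/5 = 11.2
sum((xi-xbar)(yi-ybar)) = -94.2
Cov = -94.2 / 5 = -18.84

-18.8400


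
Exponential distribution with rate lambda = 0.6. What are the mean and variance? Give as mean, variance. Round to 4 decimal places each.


mean = 1/lam, var = 1/lam^2
mean = 1 / 0.6 = 5/3 ≈ 1.666667
lam^2 = 0.6^2 = 0.36
var = 1 / 0.36 = 25/9 ≈ 2.777778

1.6667, 2.7778


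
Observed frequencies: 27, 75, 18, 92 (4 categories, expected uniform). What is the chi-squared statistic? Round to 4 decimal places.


chi2 = sum((O-E)^2/E), E = total/4
total = 212, E = 212/4 = 53
(27 - 53)^2 / 53 = 676 / 53 = 676/53 ≈ 12.754717
(75 - 53)^2 / 53 = 484 / 53 = 484/53 ≈ 9.132075
(18 - 53)^2 / 53 = 1225 / 53 = 1225/53 ≈ 23.113208
(92 - 53)^2 / 53 = 1521 / 53 = 1521/53 ≈ 28.698113
chi2 = 3906/53 ≈ 73.698113

73.6981


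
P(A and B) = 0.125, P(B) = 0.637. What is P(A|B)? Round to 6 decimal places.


P(A|B) = P(A and B) / P(B) = 0.125 / 0.637 = 125/637 ≈ 0.19623234

0.196232


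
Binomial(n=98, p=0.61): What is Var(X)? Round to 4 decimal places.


Var = n*p*(1-p) = 98 * 0.61 * 0.39 = 23.3142

23.3142


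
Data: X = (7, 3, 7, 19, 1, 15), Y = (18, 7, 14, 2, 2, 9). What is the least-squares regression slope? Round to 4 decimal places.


b = sum((xi-xbar)(yi-ybar)) / sum((xi-xbar)^2)
n = 6, xbar = 52/6 = 26/3 ≈ 8.666667, ybar = 52/6 = 26/3 ≈ 8.666667
Sxy = sum((xi-xbar)(yi-ybar)) = -92/3 ≈ -30.666667
Sxx = sum((xi-xbar)^2) = 730/3 ≈ 243.333333
b = Sxy / Sxx = -46/365 ≈ -0.126027

-0.1260


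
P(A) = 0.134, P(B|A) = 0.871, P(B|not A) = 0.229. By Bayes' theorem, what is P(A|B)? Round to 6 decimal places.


P(A|B) = P(B|A)*P(A) / P(B), P(B) = P(B|A)*P(A) + P(B|not A)*P(not A)
P(B|A)*P(A) = 0.871 * 0.134 = 0.116714
P(B|not A)*P(not A) = 0.229 * 0.866 = 0.198314
P(B) = 0.116714 + 0.198314 = 0.315028
P(A|B) = 0.116714 / 0.315028 ≈ 0.37048770

0.370488


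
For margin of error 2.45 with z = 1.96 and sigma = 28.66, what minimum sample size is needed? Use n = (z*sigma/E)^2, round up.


z*sigma/E = 1.96 * 28.66 / 2.45 = 22.928
(z*sigma/E)^2 = 525.693184
round up: n = 526

526


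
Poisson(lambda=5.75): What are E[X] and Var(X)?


E[X] = Var(X) = lambda = 5.75

5.75, 5.75


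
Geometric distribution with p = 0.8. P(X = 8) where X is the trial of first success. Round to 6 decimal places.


P = (1-p)^(k-1) * p
(1-p)^(k-1) = 0.2^7 = 0.0000128
P = 0.0000128 * 0.8 = 0.00001024

0.000010


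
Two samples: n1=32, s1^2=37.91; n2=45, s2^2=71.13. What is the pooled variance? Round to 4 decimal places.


sp^2 = ((n1-1)*s1^2 + (n2-1)*s2^2)/(n1+n2-2)
(n1-1)*s1^2 = 31 * 37.91 = 1175.21
(n2-1)*s2^2 = 44 * 71.13 = 3129.72
numerator = 1175.21 + 3129.72 = 4304.93
n1+n2-2 = 75
sp^2 = 4304.93 / 75 = 430493/7500 ≈ 57.399067

57.3991


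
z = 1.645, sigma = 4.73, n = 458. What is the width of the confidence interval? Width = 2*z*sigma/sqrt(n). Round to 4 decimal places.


width = 2*z*sigma/sqrt(n)
2*z*sigma = 2 * 1.645 * 4.73 = 15.5617
sqrt(458) ≈ 21.400935
width = 15.5617 / 21.400935 ≈ 0.727150

0.7272


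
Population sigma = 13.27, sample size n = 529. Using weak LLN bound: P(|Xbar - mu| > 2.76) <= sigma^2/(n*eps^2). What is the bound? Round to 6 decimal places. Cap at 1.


bound = min(1, sigma^2/(n*eps^2))
sigma^2 = 13.27^2 = 176.0929
n*eps^2 = 529 * 2.76^2 = 529 * 7.6176 = 4029.7104
sigma^2/(n*eps^2) = 176.0929 / 4029.7104 ≈ 0.04369865

0.043699


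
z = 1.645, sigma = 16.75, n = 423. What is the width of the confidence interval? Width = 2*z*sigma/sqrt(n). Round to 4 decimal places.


width = 2*z*sigma/sqrt(n)
2*z*sigma = 2 * 1.645 * 16.75 = 55.1075
sqrt(423) ≈ 20.566964
width = 55.1075 / 20.566964 ≈ 2.679418

2.6794


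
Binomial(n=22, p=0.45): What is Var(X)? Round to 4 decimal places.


Var = n*p*(1-p) = 22 * 0.45 * 0.55 = 5.445

5.4450


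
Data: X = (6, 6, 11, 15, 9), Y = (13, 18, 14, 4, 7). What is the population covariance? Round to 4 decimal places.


Cov = (1/n)*sum((xi-xbar)(yi-ybar))
n = 5, xbar = 47/5 = 9.4, ybar = 56/5 = 11.2
sum((xi-xbar)(yi-ybar)) = -63.4
Cov = -63.4 / 5 = -12.68

-12.6800


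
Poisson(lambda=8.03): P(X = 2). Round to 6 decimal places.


P = e^(-lam) * lam^k / k!
e^(-8.03) ≈ 0.0003255482
lam^k = 8.03^2 = 64.4809
k! = 2! = 2
P = 0.0003255482 * 64.4809 / 2 ≈ 0.010496

0.010496


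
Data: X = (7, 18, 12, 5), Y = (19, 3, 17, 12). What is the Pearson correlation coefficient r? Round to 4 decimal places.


r = sum((xi-xbar)(yi-ybar)) / sqrt(sum((xi-xbar)^2) * sum((yi-ybar)^2))
n = 4, xbar = 42/4 = 10.5, ybar = 51/4 = 12.75
Sxy = sum((xi-xbar)(yi-ybar)) = -84.5
Sxx = sum((xi-xbar)^2) = 101
Syy = sum((yi-ybar)^2) = 152.75
sqrt(Sxx*Syy) ≈ 124.208494
r = Sxy / sqrt(Sxx*Syy) = -84.5 / 124.208494 ≈ -0.680308

-0.6803


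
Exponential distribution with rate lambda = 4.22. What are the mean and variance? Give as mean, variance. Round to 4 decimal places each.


mean = 1/lam, var = 1/lam^2
mean = 1 / 4.22 = 50/211 ≈ 0.236967
lam^2 = 4.22^2 = 17.8084
var = 1 / 17.8084 ≈ 0.056153

0.2370, 0.0562


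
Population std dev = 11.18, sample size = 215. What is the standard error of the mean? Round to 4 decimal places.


SE = sigma / sqrt(n)
sqrt(215) ≈ 14.662878
SE = 11.18 / 14.662878 ≈ 0.762470

0.7625


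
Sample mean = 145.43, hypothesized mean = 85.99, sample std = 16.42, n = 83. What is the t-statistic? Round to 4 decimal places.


t = (xbar - mu0) / (s/sqrt(n))
xbar - mu0 = 145.43 - 85.99 = 59.44
sqrt(83) ≈ 9.11043358
s/sqrt(n) = 16.42 / 9.11043358 ≈ 1.80232915
t = 59.44 / 1.80232915 ≈ 32.979548

32.9795


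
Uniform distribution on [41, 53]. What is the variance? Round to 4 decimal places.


Var = (b-a)^2 / 12
(b-a)^2 = (53 - 41)^2 = 144
Var = 144/12 = 12

12.0000


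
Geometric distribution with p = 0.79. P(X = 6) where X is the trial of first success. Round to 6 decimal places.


P = (1-p)^(k-1) * p
(1-p)^(k-1) = 0.21^5 = 0.0004084101
P = 0.0004084101 * 0.79 ≈ 0.0003226440

0.000323


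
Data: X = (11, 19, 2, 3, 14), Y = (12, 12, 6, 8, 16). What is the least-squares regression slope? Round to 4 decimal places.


b = sum((xi-xbar)(yi-ybar)) / sum((xi-xbar)^2)
n = 5, xbar = 49/5 = 9.8, ybar = 54/5 = 10.8
Sxy = sum((xi-xbar)(yi-ybar)) = 90.8
Sxx = sum((xi-xbar)^2) = 210.8
b = Sxy / Sxx = 227/527 ≈ 0.430740

0.4307


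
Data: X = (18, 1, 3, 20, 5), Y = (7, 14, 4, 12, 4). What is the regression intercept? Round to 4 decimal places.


a = ybar - b*xbar, where b = sum((xi-xbar)(yi-ybar)) / sum((xi-xbar)^2)
n = 5, xbar = 47/5 = 9.4, ybar = 41/5 = 8.2
Sxy = sum((xi-xbar)(yi-ybar)) = 26.6
Sxx = sum((xi-xbar)^2) = 317.2
b = Sxy / Sxx = 133/1586 ≈ 0.083859
a = 8.2 - 0.083859 * 9.4 = 11755/1586 ≈ 7.411728

7.4117


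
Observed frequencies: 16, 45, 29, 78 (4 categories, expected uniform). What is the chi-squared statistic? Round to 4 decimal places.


chi2 = sum((O-E)^2/E), E = total/4
total = 168, E = 168/4 = 42
(16 - 42)^2 / 42 = 676 / 42 = 338/21 ≈ 16.095238
(45 - 42)^2 / 42 = 9 / 42 = 3/14 ≈ 0.214286
(29 - 42)^2 / 42 = 169 / 42 = 169/42 ≈ 4.023810
(78 - 42)^2 / 42 = 1296 / 42 = 216/7 ≈ 30.857143
chi2 = 1075/21 ≈ 51.190476

51.1905


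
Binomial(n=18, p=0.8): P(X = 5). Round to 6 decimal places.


P = C(n,k) * p^k * (1-p)^(n-k)
C(18,5) = 8568
p^k = 0.8^5 = 0.32768
(1-p)^(n-k) = 0.2^13 = 0.0000000008192
P = 8568 * 0.32768 * 0.0000000008192 ≈ 0.000002

0.000002


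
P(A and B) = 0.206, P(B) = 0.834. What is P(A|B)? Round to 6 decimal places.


P(A|B) = P(A and B) / P(B) = 0.206 / 0.834 = 103/417 ≈ 0.24700240

0.247002


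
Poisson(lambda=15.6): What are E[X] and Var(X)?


E[X] = Var(X) = lambda = 15.6

15.6, 15.6


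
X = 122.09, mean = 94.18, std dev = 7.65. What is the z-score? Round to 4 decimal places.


z = (X - mu) / sigma
X - mu = 122.09 - 94.18 = 27.91
z = 27.91 / 7.65 = 2791/765 ≈ 3.648366

3.6484


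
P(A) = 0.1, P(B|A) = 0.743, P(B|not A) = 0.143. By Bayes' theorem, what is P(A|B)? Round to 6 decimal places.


P(A|B) = P(B|A)*P(A) / P(B), P(B) = P(B|A)*P(A) + P(B|not A)*P(not A)
P(B|A)*P(A) = 0.743 * 0.1 = 0.0743
P(B|not A)*P(not A) = 0.143 * 0.9 = 0.1287
P(B) = 0.0743 + 0.1287 = 0.203
P(A|B) = 0.0743 / 0.203 = 743/2030 ≈ 0.36600985

0.366010


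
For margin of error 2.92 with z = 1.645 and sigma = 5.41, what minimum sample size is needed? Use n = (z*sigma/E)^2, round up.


z*sigma/E = 1.645 * 5.41 / 2.92 ≈ 3.047757
(z*sigma/E)^2 ≈ 9.288822
round up: n = 10

10


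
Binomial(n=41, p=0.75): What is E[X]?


E[X] = n*p = 41 * 0.75 = 30.75

30.75


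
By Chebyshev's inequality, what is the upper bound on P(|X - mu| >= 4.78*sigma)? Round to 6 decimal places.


P <= 1/k^2
k^2 = 4.78^2 = 22.8484
1/k^2 = 1 / 22.8484 ≈ 0.04376674

0.043767


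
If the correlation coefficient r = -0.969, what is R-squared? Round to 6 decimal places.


R^2 = r^2 = (-0.969)^2 = 0.938961

0.938961


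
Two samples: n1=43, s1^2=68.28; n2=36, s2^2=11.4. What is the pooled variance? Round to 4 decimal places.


sp^2 = ((n1-1)*s1^2 + (n2-1)*s2^2)/(n1+n2-2)
(n1-1)*s1^2 = 42 * 68.28 = 2867.76
(n2-1)*s2^2 = 35 * 11.4 = 399
numerator = 2867.76 + 399 = 3266.76
n1+n2-2 = 77
sp^2 = 3266.76 / 77 = 11667/275 ≈ 42.425455

42.4255


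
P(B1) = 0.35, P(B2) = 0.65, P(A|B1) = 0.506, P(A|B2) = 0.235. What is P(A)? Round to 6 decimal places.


P(A) = P(A|B1)*P(B1) + P(A|B2)*P(B2)
P(A|B1)*P(B1) = 0.506 * 0.35 = 0.1771
P(A|B2)*P(B2) = 0.235 * 0.65 = 0.15275
P(A) = 0.1771 + 0.15275 = 0.32985

0.329850


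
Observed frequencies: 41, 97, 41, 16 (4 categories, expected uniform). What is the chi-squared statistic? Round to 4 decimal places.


chi2 = sum((O-E)^2/E), E = total/4
total = 195, E = 195/4 = 48.75
(41 - 48.75)^2 / 48.75 = 60.0625 / 48.75 = 961/780 ≈ 1.232051
(97 - 48.75)^2 / 48.75 = 2328.0625 / 48.75 = 37249/780 ≈ 47.755128
(41 - 48.75)^2 / 48.75 = 60.0625 / 48.75 = 961/780 ≈ 1.232051
(16 - 48.75)^2 / 48.75 = 1072.5625 / 48.75 = 17161/780 ≈ 22.001282
chi2 = 14083/195 ≈ 72.220513

72.2205


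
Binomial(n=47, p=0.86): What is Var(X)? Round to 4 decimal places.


Var = n*p*(1-p) = 47 * 0.86 * 0.14 = 5.6588

5.6588


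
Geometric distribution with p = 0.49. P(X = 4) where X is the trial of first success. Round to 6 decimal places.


P = (1-p)^(k-1) * p
(1-p)^(k-1) = 0.51^3 = 0.132651
P = 0.132651 * 0.49 = 0.06499899

0.064999


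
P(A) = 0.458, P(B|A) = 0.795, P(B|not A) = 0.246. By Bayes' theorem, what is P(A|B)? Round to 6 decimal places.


P(A|B) = P(B|A)*P(A) / P(B), P(B) = P(B|A)*P(A) + P(B|not A)*P(not A)
P(B|A)*P(A) = 0.795 * 0.458 = 0.36411
P(B|not A)*P(not A) = 0.246 * 0.542 = 0.133332
P(B) = 0.36411 + 0.133332 = 0.497442
P(A|B) = 0.36411 / 0.497442 ≈ 0.73196473

0.731965


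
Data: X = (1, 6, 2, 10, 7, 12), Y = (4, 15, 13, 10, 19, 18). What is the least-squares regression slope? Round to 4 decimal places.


b = sum((xi-xbar)(yi-ybar)) / sum((xi-xbar)^2)
n = 6, xbar = 38/6 = 19/3 ≈ 6.333333, ybar = 79/6 ≈ 13.166667
Sxy = sum((xi-xbar)(yi-ybar)) = 206/3 ≈ 68.666667
Sxx = sum((xi-xbar)^2) = 280/3 ≈ 93.333333
b = Sxy / Sxx = 103/140 ≈ 0.735714

0.7357


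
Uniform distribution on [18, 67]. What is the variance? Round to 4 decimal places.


Var = (b-a)^2 / 12
(b-a)^2 = (67 - 18)^2 = 2401
Var = 2401/12 ≈ 200.083333

200.0833


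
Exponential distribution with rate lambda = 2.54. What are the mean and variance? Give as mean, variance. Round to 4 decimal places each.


mean = 1/lam, var = 1/lam^2
mean = 1 / 2.54 = 50/127 ≈ 0.393701
lam^2 = 2.54^2 = 6.4516
var = 1 / 6.4516 ≈ 0.155000

0.3937, 0.1550


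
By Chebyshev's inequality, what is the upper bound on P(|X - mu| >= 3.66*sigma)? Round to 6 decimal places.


P <= 1/k^2
k^2 = 3.66^2 = 13.3956
1/k^2 = 1 / 13.3956 ≈ 0.07465138

0.074651


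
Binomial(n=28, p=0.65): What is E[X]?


E[X] = n*p = 28 * 0.65 = 18.2

18.2


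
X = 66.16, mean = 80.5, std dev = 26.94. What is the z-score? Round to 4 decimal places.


z = (X - mu) / sigma
X - mu = 66.16 - 80.5 = -14.34
z = -14.34 / 26.94 = -239/449 ≈ -0.532294

-0.5323


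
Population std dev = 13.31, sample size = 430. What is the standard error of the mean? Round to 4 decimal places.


SE = sigma / sqrt(n)
sqrt(430) ≈ 20.736441
SE = 13.31 / 20.736441 ≈ 0.641865

0.6419


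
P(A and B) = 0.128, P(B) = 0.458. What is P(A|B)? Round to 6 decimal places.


P(A|B) = P(A and B) / P(B) = 0.128 / 0.458 = 64/229 ≈ 0.27947598

0.279476


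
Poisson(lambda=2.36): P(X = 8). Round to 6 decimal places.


P = e^(-lam) * lam^k / k!
e^(-2.36) ≈ 0.09442022
lam^k = 2.36^8 ≈ 962.267956
k! = 8! = 40320
P = 0.09442022 * 962.267956 / 40320 ≈ 0.002253

0.002253


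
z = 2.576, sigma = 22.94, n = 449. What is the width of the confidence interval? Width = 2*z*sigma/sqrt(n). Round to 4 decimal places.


width = 2*z*sigma/sqrt(n)
2*z*sigma = 2 * 2.576 * 22.94 = 118.18688
sqrt(449) ≈ 21.189620
width = 118.18688 / 21.189620 ≈ 5.577584

5.5776


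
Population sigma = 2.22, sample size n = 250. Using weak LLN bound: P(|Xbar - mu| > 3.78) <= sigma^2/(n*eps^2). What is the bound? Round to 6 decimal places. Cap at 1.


bound = min(1, sigma^2/(n*eps^2))
sigma^2 = 2.22^2 = 4.9284
n*eps^2 = 250 * 3.78^2 = 250 * 14.2884 = 3572.1
sigma^2/(n*eps^2) = 4.9284 / 3572.1 ≈ 0.00137969

0.001380


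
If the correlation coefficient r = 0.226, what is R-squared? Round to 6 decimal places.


R^2 = r^2 = (0.226)^2 = 0.051076

0.051076


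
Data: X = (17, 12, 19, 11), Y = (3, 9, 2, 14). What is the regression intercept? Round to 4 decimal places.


a = ybar - b*xbar, where b = sum((xi-xbar)(yi-ybar)) / sum((xi-xbar)^2)
n = 4, xbar = 59/4 = 14.75, ybar = 28/4 = 7
Sxy = sum((xi-xbar)(yi-ybar)) = -62
Sxx = sum((xi-xbar)^2) = 44.75
b = Sxy / Sxx = -248/179 ≈ -1.385475
a = 7 - (-1.385475) * 14.75 = 4911/179 ≈ 27.435754

27.4358


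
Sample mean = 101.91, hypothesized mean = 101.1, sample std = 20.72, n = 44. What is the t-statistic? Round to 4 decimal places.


t = (xbar - mu0) / (s/sqrt(n))
xbar - mu0 = 101.91 - 101.1 = 0.81
sqrt(44) ≈ 6.63324958
s/sqrt(n) = 20.72 / 6.63324958 ≈ 3.12365753
t = 0.81 / 3.12365753 ≈ 0.259311

0.2593


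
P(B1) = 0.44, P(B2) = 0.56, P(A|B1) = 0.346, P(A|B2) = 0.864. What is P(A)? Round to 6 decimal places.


P(A) = P(A|B1)*P(B1) + P(A|B2)*P(B2)
P(A|B1)*P(B1) = 0.346 * 0.44 = 0.15224
P(A|B2)*P(B2) = 0.864 * 0.56 = 0.48384
P(A) = 0.15224 + 0.48384 = 0.63608

0.636080


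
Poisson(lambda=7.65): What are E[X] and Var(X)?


E[X] = Var(X) = lambda = 7.65

7.65, 7.65


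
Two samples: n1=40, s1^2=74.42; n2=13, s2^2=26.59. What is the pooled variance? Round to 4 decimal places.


sp^2 = ((n1-1)*s1^2 + (n2-1)*s2^2)/(n1+n2-2)
(n1-1)*s1^2 = 39 * 74.42 = 2902.38
(n2-1)*s2^2 = 12 * 26.59 = 319.08
numerator = 2902.38 + 319.08 = 3221.46
n1+n2-2 = 51
sp^2 = 3221.46 / 51 = 53691/850 ≈ 63.165882

63.1659


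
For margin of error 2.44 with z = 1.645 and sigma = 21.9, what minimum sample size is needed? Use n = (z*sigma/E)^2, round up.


z*sigma/E = 1.645 * 21.9 / 2.44 = 72051/4880 ≈ 14.764549
(z*sigma/E)^2 ≈ 217.991912
round up: n = 218

218


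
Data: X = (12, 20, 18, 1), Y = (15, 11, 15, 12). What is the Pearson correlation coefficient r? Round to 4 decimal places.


r = sum((xi-xbar)(yi-ybar)) / sqrt(sum((xi-xbar)^2) * sum((yi-ybar)^2))
n = 4, xbar = 51/4 = 12.75, ybar = 53/4 = 13.25
Sxy = sum((xi-xbar)(yi-ybar)) = 6.25
Sxx = sum((xi-xbar)^2) = 218.75
Syy = sum((yi-ybar)^2) = 12.75
sqrt(Sxx*Syy) ≈ 52.811575
r = Sxy / sqrt(Sxx*Syy) = 6.25 / 52.811575 ≈ 0.118345

0.1183


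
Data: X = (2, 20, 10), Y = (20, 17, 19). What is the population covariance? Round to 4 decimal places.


Cov = (1/n)*sum((xi-xbar)(yi-ybar))
n = 3, xbar = 32/3 ≈ 10.666667, ybar = 56/3 ≈ 18.666667
sum((xi-xbar)(yi-ybar)) = -82/3 ≈ -27.333333
Cov = -27.333333 / 3 = -82/9 ≈ -9.111111

-9.1111


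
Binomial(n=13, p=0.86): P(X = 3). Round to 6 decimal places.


P = C(n,k) * p^k * (1-p)^(n-k)
C(13,3) = 286
p^k = 0.86^3 = 0.636056
(1-p)^(n-k) = 0.14^10 ≈ 0.000000002892547
P = 286 * 0.636056 * 0.000000002892547 ≈ 0.000001

0.000001


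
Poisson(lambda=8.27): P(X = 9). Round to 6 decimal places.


P = e^(-lam) * lam^k / k!
e^(-8.27) ≈ 0.0002560853
lam^k = 8.27^9 ≈ 180946249.550894
k! = 9! = 362880
P = 0.0002560853 * 180946249.550894 / 362880 ≈ 0.127694

0.127694


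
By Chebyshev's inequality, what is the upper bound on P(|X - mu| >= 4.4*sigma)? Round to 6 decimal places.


P <= 1/k^2
k^2 = 4.4^2 = 19.36
1/k^2 = 1 / 19.36 = 25/484 ≈ 0.05165289

0.051653


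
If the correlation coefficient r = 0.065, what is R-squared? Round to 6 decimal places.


R^2 = r^2 = (0.065)^2 = 0.004225

0.004225


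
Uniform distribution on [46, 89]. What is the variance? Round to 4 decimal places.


Var = (b-a)^2 / 12
(b-a)^2 = (89 - 46)^2 = 1849
Var = 1849/12 ≈ 154.083333

154.0833


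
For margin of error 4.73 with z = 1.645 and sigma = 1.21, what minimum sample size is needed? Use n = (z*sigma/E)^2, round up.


z*sigma/E = 1.645 * 1.21 / 4.73 = 3619/8600 ≈ 0.420814
(z*sigma/E)^2 ≈ 0.177084
round up: n = 1

1


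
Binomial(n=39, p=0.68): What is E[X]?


E[X] = n*p = 39 * 0.68 = 26.52

26.52


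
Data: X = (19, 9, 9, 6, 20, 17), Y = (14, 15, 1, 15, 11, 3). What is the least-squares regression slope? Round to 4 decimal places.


b = sum((xi-xbar)(yi-ybar)) / sum((xi-xbar)^2)
n = 6, xbar = 80/6 = 40/3 ≈ 13.333333, ybar = 59/6 ≈ 9.833333
Sxy = sum((xi-xbar)(yi-ybar)) = -47/3 ≈ -15.666667
Sxx = sum((xi-xbar)^2) = 544/3 ≈ 181.333333
b = Sxy / Sxx = -47/544 ≈ -0.086397

-0.0864


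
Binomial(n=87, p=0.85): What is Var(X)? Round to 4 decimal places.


Var = n*p*(1-p) = 87 * 0.85 * 0.15 = 11.0925

11.0925


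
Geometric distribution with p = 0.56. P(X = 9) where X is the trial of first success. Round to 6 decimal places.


P = (1-p)^(k-1) * p
(1-p)^(k-1) = 0.44^8 ≈ 0.001404822
P = 0.001404822 * 0.56 ≈ 0.0007867005

0.000787


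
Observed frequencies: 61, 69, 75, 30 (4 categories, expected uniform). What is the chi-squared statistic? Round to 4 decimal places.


chi2 = sum((O-E)^2/E), E = total/4
total = 235, E = 235/4 = 58.75
(61 - 58.75)^2 / 58.75 = 5.0625 / 58.75 = 81/940 ≈ 0.086170
(69 - 58.75)^2 / 58.75 = 105.0625 / 58.75 = 1681/940 ≈ 1.788298
(75 - 58.75)^2 / 58.75 = 264.0625 / 58.75 = 845/188 ≈ 4.494681
(30 - 58.75)^2 / 58.75 = 826.5625 / 58.75 = 2645/188 ≈ 14.069149
chi2 = 4803/235 ≈ 20.438298

20.4383


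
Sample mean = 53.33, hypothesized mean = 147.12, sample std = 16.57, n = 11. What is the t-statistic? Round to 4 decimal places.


t = (xbar - mu0) / (s/sqrt(n))
xbar - mu0 = 53.33 - 147.12 = -93.79
sqrt(11) ≈ 3.31662479
s/sqrt(n) = 16.57 / 3.31662479 ≈ 4.99604298
t = -93.79 / 4.99604298 ≈ -18.772857

-18.7729


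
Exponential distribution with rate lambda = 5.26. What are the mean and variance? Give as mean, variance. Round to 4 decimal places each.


mean = 1/lam, var = 1/lam^2
mean = 1 / 5.26 = 50/263 ≈ 0.190114
lam^2 = 5.26^2 = 27.6676
var = 1 / 27.6676 ≈ 0.036143

0.1901, 0.0361


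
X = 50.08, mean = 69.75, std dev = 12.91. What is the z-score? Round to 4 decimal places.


z = (X - mu) / sigma
X - mu = 50.08 - 69.75 = -19.67
z = -19.67 / 12.91 = -1967/1291 ≈ -1.523625

-1.5236


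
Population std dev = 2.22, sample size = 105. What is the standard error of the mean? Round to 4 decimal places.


SE = sigma / sqrt(n)
sqrt(105) ≈ 10.246951
SE = 2.22 / 10.246951 ≈ 0.216650

0.2166


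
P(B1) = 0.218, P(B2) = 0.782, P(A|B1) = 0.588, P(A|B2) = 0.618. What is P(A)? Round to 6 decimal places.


P(A) = P(A|B1)*P(B1) + P(A|B2)*P(B2)
P(A|B1)*P(B1) = 0.588 * 0.218 = 0.128184
P(A|B2)*P(B2) = 0.618 * 0.782 = 0.483276
P(A) = 0.128184 + 0.483276 = 0.61146

0.611460


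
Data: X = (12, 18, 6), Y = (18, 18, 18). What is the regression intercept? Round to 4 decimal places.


a = ybar - b*xbar, where b = sum((xi-xbar)(yi-ybar)) / sum((xi-xbar)^2)
n = 3, xbar = 36/3 = 12, ybar = 54/3 = 18
Sxy = sum((xi-xbar)(yi-ybar)) = 0
Sxx = sum((xi-xbar)^2) = 72
b = Sxy / Sxx = 0
a = 18 - 0 * 12 = 18

18.0000


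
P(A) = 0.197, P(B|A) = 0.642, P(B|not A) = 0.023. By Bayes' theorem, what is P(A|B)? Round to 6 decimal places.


P(A|B) = P(B|A)*P(A) / P(B), P(B) = P(B|A)*P(A) + P(B|not A)*P(not A)
P(B|A)*P(A) = 0.642 * 0.197 = 0.126474
P(B|not A)*P(not A) = 0.023 * 0.803 = 0.018469
P(B) = 0.126474 + 0.018469 = 0.144943
P(A|B) = 0.126474 / 0.144943 ≈ 0.87257750

0.872577


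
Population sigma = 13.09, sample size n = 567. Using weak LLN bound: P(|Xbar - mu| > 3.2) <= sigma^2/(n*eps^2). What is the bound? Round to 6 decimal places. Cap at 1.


bound = min(1, sigma^2/(n*eps^2))
sigma^2 = 13.09^2 = 171.3481
n*eps^2 = 567 * 3.2^2 = 567 * 10.24 = 5806.08
sigma^2/(n*eps^2) = 171.3481 / 5806.08 ≈ 0.02951184

0.029512


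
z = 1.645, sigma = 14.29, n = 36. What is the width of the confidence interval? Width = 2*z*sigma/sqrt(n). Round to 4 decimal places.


width = 2*z*sigma/sqrt(n)
2*z*sigma = 2 * 1.645 * 14.29 = 47.0141
sqrt(36) = 6
width = 47.0141 / 6 ≈ 7.835683

7.8357


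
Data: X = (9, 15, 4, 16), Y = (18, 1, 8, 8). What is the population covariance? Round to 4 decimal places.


Cov = (1/n)*sum((xi-xbar)(yi-ybar))
n = 4, xbar = 44/4 = 11, ybar = 35/4 = 8.75
sum((xi-xbar)(yi-ybar)) = -48
Cov = -48 / 4 = -12

-12.0000


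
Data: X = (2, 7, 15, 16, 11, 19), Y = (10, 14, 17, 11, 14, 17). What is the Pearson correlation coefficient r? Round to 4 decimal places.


r = sum((xi-xbar)(yi-ybar)) / sqrt(sum((xi-xbar)^2) * sum((yi-ybar)^2))
n = 6, xbar = 70/6 = 35/3 ≈ 11.666667, ybar = 83/6 ≈ 13.833333
Sxy = sum((xi-xbar)(yi-ybar)) = 173/3 ≈ 57.666667
Sxx = sum((xi-xbar)^2) = 598/3 ≈ 199.333333
Syy = sum((yi-ybar)^2) = 257/6 ≈ 42.833333
sqrt(Sxx*Syy) ≈ 92.401900
r = Sxy / sqrt(Sxx*Syy) = 57.666667 / 92.401900 ≈ 0.624085

0.6241


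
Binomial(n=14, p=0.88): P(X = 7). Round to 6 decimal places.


P = C(n,k) * p^k * (1-p)^(n-k)
C(14,7) = 3432
p^k = 0.88^7 ≈ 0.4086756
(1-p)^(n-k) = 0.12^7 ≈ 0.0000003583181
P = 3432 * 0.4086756 * 0.0000003583181 ≈ 0.000503

0.000503


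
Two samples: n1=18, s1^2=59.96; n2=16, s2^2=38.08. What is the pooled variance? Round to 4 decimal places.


sp^2 = ((n1-1)*s1^2 + (n2-1)*s2^2)/(n1+n2-2)
(n1-1)*s1^2 = 17 * 59.96 = 1019.32
(n2-1)*s2^2 = 15 * 38.08 = 571.2
numerator = 1019.32 + 571.2 = 1590.52
n1+n2-2 = 32
sp^2 = 1590.52 / 32 = 49.70375

49.7038


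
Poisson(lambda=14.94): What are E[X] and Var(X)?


E[X] = Var(X) = lambda = 14.94

14.94, 14.94


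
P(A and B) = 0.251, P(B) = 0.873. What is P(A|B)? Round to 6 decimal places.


P(A|B) = P(A and B) / P(B) = 0.251 / 0.873 = 251/873 ≈ 0.28751432

0.287514


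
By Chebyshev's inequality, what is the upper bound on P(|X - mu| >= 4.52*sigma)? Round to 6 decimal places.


P <= 1/k^2
k^2 = 4.52^2 = 20.4304
1/k^2 = 1 / 20.4304 ≈ 0.04894667

0.048947


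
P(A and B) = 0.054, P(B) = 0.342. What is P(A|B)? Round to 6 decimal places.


P(A|B) = P(A and B) / P(B) = 0.054 / 0.342 = 3/19 ≈ 0.15789474

0.157895


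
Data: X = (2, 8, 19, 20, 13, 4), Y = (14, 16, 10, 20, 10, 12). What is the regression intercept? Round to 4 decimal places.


a = ybar - b*xbar, where b = sum((xi-xbar)(yi-ybar)) / sum((xi-xbar)^2)
n = 6, xbar = 66/6 = 11, ybar = 82/6 = 41/3 ≈ 13.666667
Sxy = sum((xi-xbar)(yi-ybar)) = 22
Sxx = sum((xi-xbar)^2) = 288
b = Sxy / Sxx = 11/144 ≈ 0.076389
a = 13.666667 - 0.076389 * 11 = 1847/144 ≈ 12.826389

12.8264


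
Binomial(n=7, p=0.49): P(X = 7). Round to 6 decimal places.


P = C(n,k) * p^k * (1-p)^(n-k)
C(7,7) = 1
p^k = 0.49^7 ≈ 0.006782231
(1-p)^(n-k) = 0.51^0 = 1
P = 1 * 0.006782231 * 1 ≈ 0.006782

0.006782


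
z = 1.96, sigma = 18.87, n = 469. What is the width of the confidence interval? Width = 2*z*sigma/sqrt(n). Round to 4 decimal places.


width = 2*z*sigma/sqrt(n)
2*z*sigma = 2 * 1.96 * 18.87 = 73.9704
sqrt(469) ≈ 21.656408
width = 73.9704 / 21.656408 ≈ 3.415636

3.4156


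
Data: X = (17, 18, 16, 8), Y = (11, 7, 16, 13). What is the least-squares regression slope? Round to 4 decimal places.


b = sum((xi-xbar)(yi-ybar)) / sum((xi-xbar)^2)
n = 4, xbar = 59/4 = 14.75, ybar = 47/4 = 11.75
Sxy = sum((xi-xbar)(yi-ybar)) = -20.25
Sxx = sum((xi-xbar)^2) = 62.75
b = Sxy / Sxx = -81/251 ≈ -0.322709

-0.3227


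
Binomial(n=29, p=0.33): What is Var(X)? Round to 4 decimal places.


Var = n*p*(1-p) = 29 * 0.33 * 0.67 = 6.4119

6.4119


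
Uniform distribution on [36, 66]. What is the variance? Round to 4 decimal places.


Var = (b-a)^2 / 12
(b-a)^2 = (66 - 36)^2 = 900
Var = 900/12 = 75

75.0000


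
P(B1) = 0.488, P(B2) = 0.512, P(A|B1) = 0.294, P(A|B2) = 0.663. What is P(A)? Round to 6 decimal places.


P(A) = P(A|B1)*P(B1) + P(A|B2)*P(B2)
P(A|B1)*P(B1) = 0.294 * 0.488 = 0.143472
P(A|B2)*P(B2) = 0.663 * 0.512 = 0.339456
P(A) = 0.143472 + 0.339456 = 0.482928

0.482928


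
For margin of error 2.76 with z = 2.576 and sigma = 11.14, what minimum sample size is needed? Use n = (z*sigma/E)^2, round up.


z*sigma/E = 2.576 * 11.14 / 2.76 = 3899/375 ≈ 10.397333
(z*sigma/E)^2 ≈ 108.104540
round up: n = 109

109


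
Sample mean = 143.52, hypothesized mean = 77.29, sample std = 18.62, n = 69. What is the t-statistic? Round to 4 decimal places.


t = (xbar - mu0) / (s/sqrt(n))
xbar - mu0 = 143.52 - 77.29 = 66.23
sqrt(69) ≈ 8.30662386
s/sqrt(n) = 18.62 / 8.30662386 ≈ 2.24158458
t = 66.23 / 2.24158458 ≈ 29.546063

29.5461


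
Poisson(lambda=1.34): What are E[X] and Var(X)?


E[X] = Var(X) = lambda = 1.34

1.34, 1.34


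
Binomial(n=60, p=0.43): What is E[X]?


E[X] = n*p = 60 * 0.43 = 25.8

25.8


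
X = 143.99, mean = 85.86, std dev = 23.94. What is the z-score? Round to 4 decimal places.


z = (X - mu) / sigma
X - mu = 143.99 - 85.86 = 58.13
z = 58.13 / 23.94 = 5813/2394 ≈ 2.428154

2.4282


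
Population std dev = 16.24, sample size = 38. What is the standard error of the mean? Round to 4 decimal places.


SE = sigma / sqrt(n)
sqrt(38) ≈ 6.164414
SE = 16.24 / 6.164414 ≈ 2.634476

2.6345
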